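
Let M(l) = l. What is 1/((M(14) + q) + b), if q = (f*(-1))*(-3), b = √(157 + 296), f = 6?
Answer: 32/571 - √453/571 ≈ 0.018767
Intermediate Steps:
b = √453 ≈ 21.284
q = 18 (q = (6*(-1))*(-3) = -6*(-3) = 18)
1/((M(14) + q) + b) = 1/((14 + 18) + √453) = 1/(32 + √453)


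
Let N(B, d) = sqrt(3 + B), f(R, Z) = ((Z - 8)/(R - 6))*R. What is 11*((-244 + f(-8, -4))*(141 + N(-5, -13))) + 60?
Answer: -2723136/7 - 19316*I*sqrt(2)/7 ≈ -3.8902e+5 - 3902.4*I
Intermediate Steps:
f(R, Z) = R*(-8 + Z)/(-6 + R) (f(R, Z) = ((-8 + Z)/(-6 + R))*R = R*(-8 + Z)/(-6 + R))
11*((-244 + f(-8, -4))*(141 + N(-5, -13))) + 60 = 11*((-244 - 8*(-8 - 4)/(-6 - 8))*(141 + sqrt(3 - 5))) + 60 = 11*((-244 - 8*(-12)/(-14))*(141 + sqrt(-2))) + 60 = 11*((-244 - 8*(-1/14)*(-12))*(141 + I*sqrt(2))) + 60 = 11*((-244 - 48/7)*(141 + I*sqrt(2))) + 60 = 11*(-1756*(141 + I*sqrt(2))/7) + 60 = 11*(-247596/7 - 1756*I*sqrt(2)/7) + 60 = (-2723556/7 - 19316*I*sqrt(2)/7) + 60 = -2723136/7 - 19316*I*sqrt(2)/7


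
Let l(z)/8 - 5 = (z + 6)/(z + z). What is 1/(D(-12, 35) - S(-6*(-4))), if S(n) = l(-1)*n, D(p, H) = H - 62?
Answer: -1/507 ≈ -0.0019724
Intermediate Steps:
D(p, H) = -62 + H
l(z) = 40 + 4*(6 + z)/z (l(z) = 40 + 8*((z + 6)/(z + z)) = 40 + 8*((6 + z)/((2*z))) = 40 + 8*((6 + z)*(1/(2*z))) = 40 + 8*((6 + z)/(2*z)) = 40 + 4*(6 + z)/z)
S(n) = 20*n (S(n) = (44 + 24/(-1))*n = (44 + 24*(-1))*n = (44 - 24)*n = 20*n)
1/(D(-12, 35) - S(-6*(-4))) = 1/((-62 + 35) - 20*(-6*(-4))) = 1/(-27 - 20*24) = 1/(-27 - 1*480) = 1/(-27 - 480) = 1/(-507) = -1/507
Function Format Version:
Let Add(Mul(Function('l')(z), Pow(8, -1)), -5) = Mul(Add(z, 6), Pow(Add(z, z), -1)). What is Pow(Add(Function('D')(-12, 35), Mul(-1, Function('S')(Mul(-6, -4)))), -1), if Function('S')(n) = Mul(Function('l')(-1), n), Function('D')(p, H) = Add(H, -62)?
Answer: Rational(-1, 507) ≈ -0.0019724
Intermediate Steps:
Function('D')(p, H) = Add(-62, H)
Function('l')(z) = Add(40, Mul(4, Pow(z, -1), Add(6, z))) (Function('l')(z) = Add(40, Mul(8, Mul(Add(z, 6), Pow(Add(z, z), -1)))) = Add(40, Mul(8, Mul(Add(6, z), Pow(Mul(2, z), -1)))) = Add(40, Mul(8, Mul(Add(6, z), Mul(Rational(1, 2), Pow(z, -1))))) = Add(40, Mul(8, Mul(Rational(1, 2), Pow(z, -1), Add(6, z)))) = Add(40, Mul(4, Pow(z, -1), Add(6, z))))
Function('S')(n) = Mul(20, n) (Function('S')(n) = Mul(Add(44, Mul(24, Pow(-1, -1))), n) = Mul(Add(44, Mul(24, -1)), n) = Mul(Add(44, -24), n) = Mul(20, n))
Pow(Add(Function('D')(-12, 35), Mul(-1, Function('S')(Mul(-6, -4)))), -1) = Pow(Add(Add(-62, 35), Mul(-1, Mul(20, Mul(-6, -4)))), -1) = Pow(Add(-27, Mul(-1, Mul(20, 24))), -1) = Pow(Add(-27, Mul(-1, 480)), -1) = Pow(Add(-27, -480), -1) = Pow(-507, -1) = Rational(-1, 507)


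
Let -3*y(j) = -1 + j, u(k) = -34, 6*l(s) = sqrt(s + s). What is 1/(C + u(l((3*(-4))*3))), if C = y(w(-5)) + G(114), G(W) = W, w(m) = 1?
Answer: 1/80 ≈ 0.012500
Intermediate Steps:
l(s) = sqrt(2)*sqrt(s)/6 (l(s) = sqrt(s + s)/6 = sqrt(2*s)/6 = (sqrt(2)*sqrt(s))/6 = sqrt(2)*sqrt(s)/6)
y(j) = 1/3 - j/3 (y(j) = -(-1 + j)/3 = 1/3 - j/3)
C = 114 (C = (1/3 - 1/3*1) + 114 = (1/3 - 1/3) + 114 = 0 + 114 = 114)
1/(C + u(l((3*(-4))*3))) = 1/(114 - 34) = 1/80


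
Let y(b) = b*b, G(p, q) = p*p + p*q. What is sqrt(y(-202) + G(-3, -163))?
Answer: sqrt(41302) ≈ 203.23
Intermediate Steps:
G(p, q) = p**2 + p*q
y(b) = b**2
sqrt(y(-202) + G(-3, -163)) = sqrt((-202)**2 - 3*(-3 - 163)) = sqrt(40804 - 3*(-166)) = sqrt(40804 + 498) = sqrt(41302)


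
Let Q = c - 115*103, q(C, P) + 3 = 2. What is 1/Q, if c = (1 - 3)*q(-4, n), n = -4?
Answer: -1/11843 ≈ -8.4438e-5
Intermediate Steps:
q(C, P) = -1 (q(C, P) = -3 + 2 = -1)
c = 2 (c = (1 - 3)*(-1) = -2*(-1) = 2)
Q = -11843 (Q = 2 - 115*103 = 2 - 11845 = -11843)
1/Q = 1/(-11843) = -1/11843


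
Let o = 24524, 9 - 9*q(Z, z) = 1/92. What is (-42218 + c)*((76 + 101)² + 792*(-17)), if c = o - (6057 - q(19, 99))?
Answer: -39035026985/92 ≈ -4.2429e+8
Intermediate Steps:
q(Z, z) = 827/828 (q(Z, z) = 1 - ⅑/92 = 1 - ⅑*1/92 = 1 - 1/828 = 827/828)
c = 15291503/828 (c = 24524 - (6057 - 1*827/828) = 24524 - (6057 - 827/828) = 24524 - 1*5014369/828 = 24524 - 5014369/828 = 15291503/828 ≈ 18468.)
(-42218 + c)*((76 + 101)² + 792*(-17)) = (-42218 + 15291503/828)*((76 + 101)² + 792*(-17)) = -19665001*(177² - 13464)/828 = -19665001*(31329 - 13464)/828 = -19665001/828*17865 = -39035026985/92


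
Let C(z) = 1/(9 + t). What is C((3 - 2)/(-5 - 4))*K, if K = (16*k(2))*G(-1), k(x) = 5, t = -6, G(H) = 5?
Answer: 400/3 ≈ 133.33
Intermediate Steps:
C(z) = 1/3 (C(z) = 1/(9 - 6) = 1/3)
K = 400 (K = (16*5)*5 = 80*5 = 400)
C((3 - 2)/(-5 - 4))*K = (1/3)*400 = 400/3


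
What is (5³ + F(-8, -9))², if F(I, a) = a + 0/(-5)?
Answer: 13456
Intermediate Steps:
F(I, a) = a (F(I, a) = a + 0*(-⅕) = a + 0 = a)
(5³ + F(-8, -9))² = (5³ - 9)² = (125 - 9)² = 116² = 13456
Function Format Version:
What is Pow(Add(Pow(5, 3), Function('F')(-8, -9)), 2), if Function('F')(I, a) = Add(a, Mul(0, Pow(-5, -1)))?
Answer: 13456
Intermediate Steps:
Function('F')(I, a) = a (Function('F')(I, a) = Add(a, Mul(0, Rational(-1, 5))) = Add(a, 0) = a)
Pow(Add(Pow(5, 3), Function('F')(-8, -9)), 2) = Pow(Add(Pow(5, 3), -9), 2) = Pow(Add(125, -9), 2) = Pow(116, 2) = 13456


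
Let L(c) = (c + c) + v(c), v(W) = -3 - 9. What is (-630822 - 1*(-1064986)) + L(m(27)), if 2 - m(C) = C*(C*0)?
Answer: 434156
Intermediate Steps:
v(W) = -12
m(C) = 2 (m(C) = 2 - C*C*0 = 2 - C*0 = 2 - 1*0 = 2 + 0 = 2)
L(c) = -12 + 2*c (L(c) = (c + c) - 12 = 2*c - 12 = -12 + 2*c)
(-630822 - 1*(-1064986)) + L(m(27)) = (-630822 - 1*(-1064986)) + (-12 + 2*2) = (-630822 + 1064986) + (-12 + 4) = 434164 - 8 = 434156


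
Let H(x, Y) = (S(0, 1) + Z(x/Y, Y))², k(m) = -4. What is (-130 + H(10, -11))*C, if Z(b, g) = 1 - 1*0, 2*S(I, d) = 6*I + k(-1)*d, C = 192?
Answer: -24768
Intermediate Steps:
S(I, d) = -2*d + 3*I (S(I, d) = (6*I - 4*d)/2 = (-4*d + 6*I)/2 = -2*d + 3*I)
Z(b, g) = 1 (Z(b, g) = 1 + 0 = 1)
H(x, Y) = 1 (H(x, Y) = ((-2*1 + 3*0) + 1)² = ((-2 + 0) + 1)² = (-2 + 1)² = (-1)² = 1)
(-130 + H(10, -11))*C = (-130 + 1)*192 = -129*192 = -24768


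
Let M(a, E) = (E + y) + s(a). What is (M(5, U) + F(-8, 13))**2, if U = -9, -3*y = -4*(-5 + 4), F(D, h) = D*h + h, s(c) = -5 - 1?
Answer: 103684/9 ≈ 11520.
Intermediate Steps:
s(c) = -6
F(D, h) = h + D*h
y = -4/3 (y = -(-4)*(-5 + 4)/3 = -(-4)*(-1)/3 = -1/3*4 = -4/3 ≈ -1.3333)
M(a, E) = -22/3 + E (M(a, E) = (E - 4/3) - 6 = (-4/3 + E) - 6 = -22/3 + E)
(M(5, U) + F(-8, 13))**2 = ((-22/3 - 9) + 13*(1 - 8))**2 = (-49/3 + 13*(-7))**2 = (-49/3 - 91)**2 = (-322/3)**2 = 103684/9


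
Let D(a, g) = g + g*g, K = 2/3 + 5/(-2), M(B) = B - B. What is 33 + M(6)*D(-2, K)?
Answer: 33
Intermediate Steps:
M(B) = 0
K = -11/6 (K = 2*(1/3) + 5*(-1/2) = 2/3 - 5/2 = -11/6 ≈ -1.8333)
D(a, g) = g + g**2
33 + M(6)*D(-2, K) = 33 + 0*(-11*(1 - 11/6)/6) = 33 + 0*(-11/6*(-5/6)) = 33 + 0*(55/36) = 33 + 0 = 33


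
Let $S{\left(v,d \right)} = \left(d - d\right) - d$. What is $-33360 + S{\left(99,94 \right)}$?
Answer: $-33454$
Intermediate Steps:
$S{\left(v,d \right)} = - d$ ($S{\left(v,d \right)} = 0 - d = - d$)
$-33360 + S{\left(99,94 \right)} = -33360 - 94 = -33454$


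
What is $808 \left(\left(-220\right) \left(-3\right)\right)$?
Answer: $533280$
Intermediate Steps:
$808 \left(\left(-220\right) \left(-3\right)\right) = 808 \cdot 660 = 533280$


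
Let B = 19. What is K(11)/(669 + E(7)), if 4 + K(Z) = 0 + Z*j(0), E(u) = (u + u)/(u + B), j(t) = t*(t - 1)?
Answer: -13/2176 ≈ -0.0059743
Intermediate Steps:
j(t) = t*(-1 + t)
E(u) = 2*u/(19 + u) (E(u) = (u + u)/(u + 19) = (2*u)/(19 + u) = 2*u/(19 + u))
K(Z) = -4 (K(Z) = -4 + (0 + Z*(0*(-1 + 0))) = -4 + (0 + Z*(0*(-1))) = -4 + (0 + Z*0) = -4 + (0 + 0) = -4 + 0 = -4)
K(11)/(669 + E(7)) = -4/(669 + 2*7/(19 + 7)) = -4/(669 + 2*7/26) = -4/(669 + 2*7*(1/26)) = -4/(669 + 7/13) = -4/8704/13 = -4*13/8704 = -13/2176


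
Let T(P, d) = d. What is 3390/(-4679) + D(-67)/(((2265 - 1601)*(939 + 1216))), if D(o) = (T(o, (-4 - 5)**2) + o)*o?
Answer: -2427603851/3347637340 ≈ -0.72517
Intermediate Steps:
D(o) = o*(81 + o) (D(o) = ((-4 - 5)**2 + o)*o = ((-9)**2 + o)*o = (81 + o)*o = o*(81 + o))
3390/(-4679) + D(-67)/(((2265 - 1601)*(939 + 1216))) = 3390/(-4679) + (-67*(81 - 67))/(((2265 - 1601)*(939 + 1216))) = 3390*(-1/4679) + (-67*14)/((664*2155)) = -3390/4679 - 938/1430920 = -3390/4679 - 938*1/1430920 = -3390/4679 - 469/715460 = -2427603851/3347637340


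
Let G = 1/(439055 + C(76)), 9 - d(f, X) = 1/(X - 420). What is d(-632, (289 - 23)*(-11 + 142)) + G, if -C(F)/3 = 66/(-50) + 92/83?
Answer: 70567616175034/7840869564073 ≈ 9.0000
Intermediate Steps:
d(f, X) = 9 - 1/(-420 + X) (d(f, X) = 9 - 1/(X - 420) = 9 - 1/(-420 + X))
C(F) = 1317/2075 (C(F) = -3*(66/(-50) + 92/83) = -3*(66*(-1/50) + 92*(1/83)) = -3*(-33/25 + 92/83) = -3*(-439/2075) = 1317/2075)
G = 2075/911040442 (G = 1/(439055 + 1317/2075) = 1/(911040442/2075) = 2075/911040442 ≈ 2.2776e-6)
d(-632, (289 - 23)*(-11 + 142)) + G = (-3781 + 9*((289 - 23)*(-11 + 142)))/(-420 + (289 - 23)*(-11 + 142)) + 2075/911040442 = (-3781 + 9*(266*131))/(-420 + 266*131) + 2075/911040442 = (-3781 + 9*34846)/(-420 + 34846) + 2075/911040442 = (-3781 + 313614)/34426 + 2075/911040442 = (1/34426)*309833 + 2075/911040442 = 309833/34426 + 2075/911040442 = 70567616175034/7840869564073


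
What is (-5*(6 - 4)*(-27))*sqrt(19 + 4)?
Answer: 270*sqrt(23) ≈ 1294.9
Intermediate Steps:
(-5*(6 - 4)*(-27))*sqrt(19 + 4) = (-5*2*(-27))*sqrt(23) = (-10*(-27))*sqrt(23) = 270*sqrt(23)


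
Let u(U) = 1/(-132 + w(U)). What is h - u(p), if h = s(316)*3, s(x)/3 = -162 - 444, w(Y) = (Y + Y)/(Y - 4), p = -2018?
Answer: -716840025/131434 ≈ -5454.0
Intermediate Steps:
w(Y) = 2*Y/(-4 + Y) (w(Y) = (2*Y)/(-4 + Y) = 2*Y/(-4 + Y))
s(x) = -1818 (s(x) = 3*(-162 - 444) = 3*(-606) = -1818)
u(U) = 1/(-132 + 2*U/(-4 + U))
h = -5454 (h = -1818*3 = -5454)
h - u(p) = -5454 - (-4 - 2018)/(2*(264 - 65*(-2018))) = -5454 - (-2022)/(2*(264 + 131170)) = -5454 - (-2022)/(2*131434) = -5454 - 1*(-1011/131434) = -5454 + 1011/131434 = -716840025/131434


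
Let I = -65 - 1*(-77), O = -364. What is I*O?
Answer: -4368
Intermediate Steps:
I = 12 (I = -65 + 77 = 12)
I*O = 12*(-364) = -4368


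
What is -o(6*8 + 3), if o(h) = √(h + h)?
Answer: -√102 ≈ -10.100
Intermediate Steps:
o(h) = √2*√h (o(h) = √(2*h) = √2*√h)
-o(6*8 + 3) = -√2*√(6*8 + 3) = -√2*√(48 + 3) = -√2*√51 = -√102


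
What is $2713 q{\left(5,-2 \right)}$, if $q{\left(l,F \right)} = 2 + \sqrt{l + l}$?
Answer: $5426 + 2713 \sqrt{10} \approx 14005.0$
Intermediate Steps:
$q{\left(l,F \right)} = 2 + \sqrt{2} \sqrt{l}$ ($q{\left(l,F \right)} = 2 + \sqrt{2 l} = 2 + \sqrt{2} \sqrt{l}$)
$2713 q{\left(5,-2 \right)} = 2713 \left(2 + \sqrt{2} \sqrt{5}\right) = 2713 \left(2 + \sqrt{10}\right) = 5426 + 2713 \sqrt{10}$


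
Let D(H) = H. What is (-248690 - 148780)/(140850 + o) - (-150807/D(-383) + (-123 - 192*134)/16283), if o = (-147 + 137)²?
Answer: -34719870523143/87901902955 ≈ -394.98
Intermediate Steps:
o = 100 (o = (-10)² = 100)
(-248690 - 148780)/(140850 + o) - (-150807/D(-383) + (-123 - 192*134)/16283) = (-248690 - 148780)/(140850 + 100) - (-150807/(-383) + (-123 - 192*134)/16283) = -397470/140950 - (-150807*(-1/383) + (-123 - 25728)*(1/16283)) = -397470*1/140950 - (150807/383 - 25851*1/16283) = -39747/14095 - (150807/383 - 25851/16283) = -39747/14095 - 1*2445689448/6236389 = -39747/14095 - 2445689448/6236389 = -34719870523143/87901902955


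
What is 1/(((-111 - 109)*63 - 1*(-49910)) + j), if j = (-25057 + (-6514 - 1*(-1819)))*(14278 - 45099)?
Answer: 1/917022442 ≈ 1.0905e-9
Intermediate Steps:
j = 916986392 (j = (-25057 + (-6514 + 1819))*(-30821) = (-25057 - 4695)*(-30821) = -29752*(-30821) = 916986392)
1/(((-111 - 109)*63 - 1*(-49910)) + j) = 1/(((-111 - 109)*63 - 1*(-49910)) + 916986392) = 1/((-220*63 + 49910) + 916986392) = 1/((-13860 + 49910) + 916986392) = 1/(36050 + 916986392) = 1/917022442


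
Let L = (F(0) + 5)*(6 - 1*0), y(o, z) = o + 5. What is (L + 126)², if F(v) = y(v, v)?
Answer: 34596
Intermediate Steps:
y(o, z) = 5 + o
F(v) = 5 + v
L = 60 (L = ((5 + 0) + 5)*(6 - 1*0) = (5 + 5)*(6 + 0) = 10*6 = 60)
(L + 126)² = (60 + 126)² = 186² = 34596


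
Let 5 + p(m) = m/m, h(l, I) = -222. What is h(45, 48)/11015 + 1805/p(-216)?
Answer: -19882963/44060 ≈ -451.27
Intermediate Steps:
p(m) = -4 (p(m) = -5 + m/m = -5 + 1 = -4)
h(45, 48)/11015 + 1805/p(-216) = -222/11015 + 1805/(-4) = -222*1/11015 + 1805*(-¼) = -222/11015 - 1805/4 = -19882963/44060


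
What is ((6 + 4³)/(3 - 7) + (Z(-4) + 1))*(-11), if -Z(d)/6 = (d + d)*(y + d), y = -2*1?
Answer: 6699/2 ≈ 3349.5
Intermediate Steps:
y = -2
Z(d) = -12*d*(-2 + d) (Z(d) = -6*(d + d)*(-2 + d) = -6*2*d*(-2 + d) = -12*d*(-2 + d))
((6 + 4³)/(3 - 7) + (Z(-4) + 1))*(-11) = ((6 + 4³)/(3 - 7) + (12*(-4)*(2 - 1*(-4)) + 1))*(-11) = ((6 + 64)/(-4) + (12*(-4)*(2 + 4) + 1))*(-11) = (70*(-¼) + (12*(-4)*6 + 1))*(-11) = (-35/2 + (-288 + 1))*(-11) = (-35/2 - 287)*(-11) = -609/2*(-11) = 6699/2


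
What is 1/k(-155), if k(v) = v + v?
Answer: -1/310 ≈ -0.0032258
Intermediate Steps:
k(v) = 2*v
1/k(-155) = 1/(2*(-155)) = 1/(-310) = -1/310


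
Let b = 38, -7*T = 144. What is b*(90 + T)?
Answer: 18468/7 ≈ 2638.3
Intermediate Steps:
T = -144/7 (T = -⅐*144 = -144/7 ≈ -20.571)
b*(90 + T) = 38*(90 - 144/7) = 38*(486/7) = 18468/7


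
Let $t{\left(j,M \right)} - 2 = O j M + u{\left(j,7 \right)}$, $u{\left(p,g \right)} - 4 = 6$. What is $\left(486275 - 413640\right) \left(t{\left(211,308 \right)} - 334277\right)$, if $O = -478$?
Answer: $-2280632153915$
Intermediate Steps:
$u{\left(p,g \right)} = 10$ ($u{\left(p,g \right)} = 4 + 6 = 10$)
$t{\left(j,M \right)} = 12 - 478 M j$ ($t{\left(j,M \right)} = 2 + \left(- 478 j M + 10\right) = 2 - \left(-10 + 478 M j\right) = 12 - 478 M j$)
$\left(486275 - 413640\right) \left(t{\left(211,308 \right)} - 334277\right) = \left(486275 - 413640\right) \left(\left(12 - 147224 \cdot 211\right) - 334277\right) = 72635 \left(\left(12 - 31064264\right) - 334277\right) = 72635 \left(-31064252 - 334277\right) = 72635 \left(-31398529\right) = -2280632153915$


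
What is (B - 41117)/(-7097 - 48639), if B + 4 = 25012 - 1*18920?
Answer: 35029/55736 ≈ 0.62848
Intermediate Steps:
B = 6088 (B = -4 + (25012 - 1*18920) = -4 + (25012 - 18920) = -4 + 6092 = 6088)
(B - 41117)/(-7097 - 48639) = (6088 - 41117)/(-7097 - 48639) = -35029/(-55736) = -35029*(-1/55736) = 35029/55736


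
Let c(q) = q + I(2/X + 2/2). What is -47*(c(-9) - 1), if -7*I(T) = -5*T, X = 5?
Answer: 423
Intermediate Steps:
I(T) = 5*T/7 (I(T) = -(-5)*T/7 = 5*T/7)
c(q) = 1 + q (c(q) = q + 5*(2/5 + 2/2)/7 = q + 5*(2*(⅕) + 2*(½))/7 = q + 5*(⅖ + 1)/7 = q + (5/7)*(7/5) = q + 1 = 1 + q)
-47*(c(-9) - 1) = -47*((1 - 9) - 1) = -47*(-8 - 1) = -47*(-9) = 423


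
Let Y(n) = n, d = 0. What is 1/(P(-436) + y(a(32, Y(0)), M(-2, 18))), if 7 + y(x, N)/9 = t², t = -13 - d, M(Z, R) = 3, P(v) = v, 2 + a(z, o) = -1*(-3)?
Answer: 1/1022 ≈ 0.00097847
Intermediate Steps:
a(z, o) = 1 (a(z, o) = -2 - 1*(-3) = -2 + 3 = 1)
t = -13 (t = -13 - 1*0 = -13 + 0 = -13)
y(x, N) = 1458 (y(x, N) = -63 + 9*(-13)² = -63 + 9*169 = -63 + 1521 = 1458)
1/(P(-436) + y(a(32, Y(0)), M(-2, 18))) = 1/(-436 + 1458) = 1/1022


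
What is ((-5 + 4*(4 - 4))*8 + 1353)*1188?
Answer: 1559844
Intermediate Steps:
((-5 + 4*(4 - 4))*8 + 1353)*1188 = ((-5 + 4*0)*8 + 1353)*1188 = ((-5 + 0)*8 + 1353)*1188 = (-5*8 + 1353)*1188 = (-40 + 1353)*1188 = 1313*1188 = 1559844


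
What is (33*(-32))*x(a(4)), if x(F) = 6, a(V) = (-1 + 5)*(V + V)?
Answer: -6336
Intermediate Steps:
a(V) = 8*V (a(V) = 4*(2*V) = 8*V)
(33*(-32))*x(a(4)) = (33*(-32))*6 = -1056*6 = -6336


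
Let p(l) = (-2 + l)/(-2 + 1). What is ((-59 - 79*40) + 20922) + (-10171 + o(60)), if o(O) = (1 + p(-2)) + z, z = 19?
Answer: 7556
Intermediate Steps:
p(l) = 2 - l (p(l) = (-2 + l)/(-1) = (-2 + l)*(-1) = 2 - l)
o(O) = 24 (o(O) = (1 + (2 - 1*(-2))) + 19 = (1 + (2 + 2)) + 19 = (1 + 4) + 19 = 5 + 19 = 24)
((-59 - 79*40) + 20922) + (-10171 + o(60)) = ((-59 - 79*40) + 20922) + (-10171 + 24) = ((-59 - 3160) + 20922) - 10147 = (-3219 + 20922) - 10147 = 17703 - 10147 = 7556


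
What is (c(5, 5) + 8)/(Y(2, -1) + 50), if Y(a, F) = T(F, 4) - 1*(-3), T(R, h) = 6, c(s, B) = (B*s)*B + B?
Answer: 138/59 ≈ 2.3390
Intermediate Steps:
c(s, B) = B + s*B² (c(s, B) = s*B² + B = B + s*B²)
Y(a, F) = 9 (Y(a, F) = 6 - 1*(-3) = 6 + 3 = 9)
(c(5, 5) + 8)/(Y(2, -1) + 50) = (5*(1 + 5*5) + 8)/(9 + 50) = (5*(1 + 25) + 8)/59 = (5*26 + 8)/59 = (130 + 8)/59 = (1/59)*138 = 138/59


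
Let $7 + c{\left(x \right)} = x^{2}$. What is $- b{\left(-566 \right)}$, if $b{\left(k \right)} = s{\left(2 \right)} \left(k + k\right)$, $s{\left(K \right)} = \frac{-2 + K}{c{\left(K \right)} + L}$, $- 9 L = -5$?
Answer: $0$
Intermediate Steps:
$c{\left(x \right)} = -7 + x^{2}$
$L = \frac{5}{9}$ ($L = \left(- \frac{1}{9}\right) \left(-5\right) = \frac{5}{9} \approx 0.55556$)
$s{\left(K \right)} = \frac{-2 + K}{- \frac{58}{9} + K^{2}}$ ($s{\left(K \right)} = \frac{-2 + K}{\left(-7 + K^{2}\right) + \frac{5}{9}} = \frac{-2 + K}{- \frac{58}{9} + K^{2}}$)
$b{\left(k \right)} = 0$ ($b{\left(k \right)} = \frac{9 \left(-2 + 2\right)}{-58 + 9 \cdot 2^{2}} \left(k + k\right) = 9 \frac{1}{-58 + 9 \cdot 4} \cdot 0 \cdot 2 k = 9 \frac{1}{-58 + 36} \cdot 0 \cdot 2 k = 9 \frac{1}{-22} \cdot 0 \cdot 2 k = 9 \left(- \frac{1}{22}\right) 0 \cdot 2 k = 0 \cdot 2 k = 0$)
$- b{\left(-566 \right)} = \left(-1\right) 0 = 0$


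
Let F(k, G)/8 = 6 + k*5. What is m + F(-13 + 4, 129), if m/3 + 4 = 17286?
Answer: 51534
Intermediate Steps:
m = 51846 (m = -12 + 3*17286 = -12 + 51858 = 51846)
F(k, G) = 48 + 40*k (F(k, G) = 8*(6 + k*5) = 8*(6 + 5*k) = 48 + 40*k)
m + F(-13 + 4, 129) = 51846 + (48 + 40*(-13 + 4)) = 51846 + (48 + 40*(-9)) = 51846 + (48 - 360) = 51846 - 312 = 51534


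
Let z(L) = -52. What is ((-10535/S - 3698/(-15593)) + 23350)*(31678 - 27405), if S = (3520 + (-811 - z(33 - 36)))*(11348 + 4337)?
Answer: 13475186615701718805/135054980401 ≈ 9.9776e+7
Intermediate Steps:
S = 43306285 (S = (3520 + (-811 - 1*(-52)))*(11348 + 4337) = (3520 + (-811 + 52))*15685 = (3520 - 759)*15685 = 2761*15685 = 43306285)
((-10535/S - 3698/(-15593)) + 23350)*(31678 - 27405) = ((-10535/43306285 - 3698/(-15593)) + 23350)*(31678 - 27405) = ((-10535*1/43306285 - 3698*(-1/15593)) + 23350)*4273 = ((-2107/8661257 + 3698/15593) + 23350)*4273 = (31996473935/135054980401 + 23350)*4273 = (3153565788837285/135054980401)*4273 = 13475186615701718805/135054980401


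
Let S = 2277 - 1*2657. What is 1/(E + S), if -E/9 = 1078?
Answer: -1/10082 ≈ -9.9187e-5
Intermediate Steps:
E = -9702 (E = -9*1078 = -9702)
S = -380 (S = 2277 - 2657 = -380)
1/(E + S) = 1/(-9702 - 380) = 1/(-10082) = -1/10082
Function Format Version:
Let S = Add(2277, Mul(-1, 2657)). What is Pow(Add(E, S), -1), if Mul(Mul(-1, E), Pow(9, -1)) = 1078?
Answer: Rational(-1, 10082) ≈ -9.9187e-5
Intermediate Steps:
E = -9702 (E = Mul(-9, 1078) = -9702)
S = -380 (S = Add(2277, -2657) = -380)
Pow(Add(E, S), -1) = Pow(Add(-9702, -380), -1) = Pow(-10082, -1) = Rational(-1, 10082)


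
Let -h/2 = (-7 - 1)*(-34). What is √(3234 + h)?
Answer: √2690 ≈ 51.865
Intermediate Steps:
h = -544 (h = -2*(-7 - 1)*(-34) = -(-16)*(-34) = -2*272 = -544)
√(3234 + h) = √(3234 - 544) = √2690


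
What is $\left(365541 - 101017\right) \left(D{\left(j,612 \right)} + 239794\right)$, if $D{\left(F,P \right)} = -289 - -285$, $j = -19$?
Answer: $63430209960$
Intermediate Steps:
$D{\left(F,P \right)} = -4$ ($D{\left(F,P \right)} = -289 + 285 = -4$)
$\left(365541 - 101017\right) \left(D{\left(j,612 \right)} + 239794\right) = \left(365541 - 101017\right) \left(-4 + 239794\right) = 264524 \cdot 239790 = 63430209960$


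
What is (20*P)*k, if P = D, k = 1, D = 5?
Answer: 100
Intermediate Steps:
P = 5
(20*P)*k = (20*5)*1 = 100*1 = 100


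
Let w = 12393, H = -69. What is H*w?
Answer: -855117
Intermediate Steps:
H*w = -69*12393 = -855117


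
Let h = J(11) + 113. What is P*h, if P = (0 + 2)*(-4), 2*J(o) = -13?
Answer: -852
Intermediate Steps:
J(o) = -13/2 (J(o) = (½)*(-13) = -13/2)
P = -8 (P = 2*(-4) = -8)
h = 213/2 (h = -13/2 + 113 = 213/2 ≈ 106.50)
P*h = -8*213/2 = -852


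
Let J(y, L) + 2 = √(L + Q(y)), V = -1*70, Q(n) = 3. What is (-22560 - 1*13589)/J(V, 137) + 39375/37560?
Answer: -22584649/42568 - 36149*√35/68 ≈ -3675.6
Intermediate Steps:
V = -70
J(y, L) = -2 + √(3 + L) (J(y, L) = -2 + √(L + 3) = -2 + √(3 + L))
(-22560 - 1*13589)/J(V, 137) + 39375/37560 = (-22560 - 1*13589)/(-2 + √(3 + 137)) + 39375/37560 = (-22560 - 13589)/(-2 + √140) + 39375*(1/37560) = -36149/(-2 + 2*√35) + 2625/2504 = 2625/2504 - 36149/(-2 + 2*√35)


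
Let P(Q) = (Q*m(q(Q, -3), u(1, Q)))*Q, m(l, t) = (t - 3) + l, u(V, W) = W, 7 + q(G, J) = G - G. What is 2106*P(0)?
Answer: 0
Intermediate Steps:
q(G, J) = -7 (q(G, J) = -7 + (G - G) = -7 + 0 = -7)
m(l, t) = -3 + l + t (m(l, t) = (-3 + t) + l = -3 + l + t)
P(Q) = Q²*(-10 + Q) (P(Q) = (Q*(-3 - 7 + Q))*Q = (Q*(-10 + Q))*Q = Q²*(-10 + Q))
2106*P(0) = 2106*(0²*(-10 + 0)) = 2106*(0*(-10)) = 2106*0 = 0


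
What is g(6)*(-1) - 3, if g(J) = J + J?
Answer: -15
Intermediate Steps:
g(J) = 2*J
g(6)*(-1) - 3 = (2*6)*(-1) - 3 = 12*(-1) - 3 = -12 - 3 = -15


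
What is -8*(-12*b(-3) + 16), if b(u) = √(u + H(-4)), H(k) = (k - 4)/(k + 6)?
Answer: -128 + 96*I*√7 ≈ -128.0 + 253.99*I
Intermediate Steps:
H(k) = (-4 + k)/(6 + k)
b(u) = √(-4 + u) (b(u) = √(u + (-4 - 4)/(6 - 4)) = √(u - 8/2) = √(u + (½)*(-8)) = √(u - 4) = √(-4 + u))
-8*(-12*b(-3) + 16) = -8*(-12*√(-4 - 3) + 16) = -8*(-12*I*√7 + 16) = -8*(16 - 12*I*√7) = -128 + 96*I*√7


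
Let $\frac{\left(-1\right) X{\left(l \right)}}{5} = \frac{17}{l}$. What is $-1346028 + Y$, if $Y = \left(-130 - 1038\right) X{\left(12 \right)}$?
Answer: $- \frac{4013264}{3} \approx -1.3378 \cdot 10^{6}$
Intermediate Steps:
$X{\left(l \right)} = - \frac{85}{l}$ ($X{\left(l \right)} = - 5 \frac{17}{l} = - \frac{85}{l}$)
$Y = \frac{24820}{3}$ ($Y = \left(-130 - 1038\right) \left(- \frac{85}{12}\right) = - 1168 \left(\left(-85\right) \frac{1}{12}\right) = \left(-1168\right) \left(- \frac{85}{12}\right) = \frac{24820}{3} \approx 8273.3$)
$-1346028 + Y = -1346028 + \frac{24820}{3} = - \frac{4013264}{3}$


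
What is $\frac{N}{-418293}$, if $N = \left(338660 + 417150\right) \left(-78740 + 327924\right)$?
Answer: $- \frac{188335759040}{418293} \approx -4.5025 \cdot 10^{5}$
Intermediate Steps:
$N = 188335759040$ ($N = 755810 \cdot 249184 = 188335759040$)
$\frac{N}{-418293} = \frac{188335759040}{-418293} = 188335759040 \left(- \frac{1}{418293}\right) = - \frac{188335759040}{418293}$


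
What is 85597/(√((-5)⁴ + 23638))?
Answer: 85597*√24263/24263 ≈ 549.52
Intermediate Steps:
85597/(√((-5)⁴ + 23638)) = 85597/(√(625 + 23638)) = 85597/(√24263) = 85597*(√24263/24263) = 85597*√24263/24263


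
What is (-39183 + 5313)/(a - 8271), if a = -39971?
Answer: 16935/24121 ≈ 0.70209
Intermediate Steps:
(-39183 + 5313)/(a - 8271) = (-39183 + 5313)/(-39971 - 8271) = -33870/(-48242) = -33870*(-1/48242) = 16935/24121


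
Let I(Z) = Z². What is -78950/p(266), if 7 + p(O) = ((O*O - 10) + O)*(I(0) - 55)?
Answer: 78950/3905667 ≈ 0.020214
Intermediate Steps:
p(O) = 543 - 55*O - 55*O² (p(O) = -7 + ((O*O - 10) + O)*(0² - 55) = -7 + ((O² - 10) + O)*(0 - 55) = -7 + ((-10 + O²) + O)*(-55) = -7 + (-10 + O + O²)*(-55) = -7 + (550 - 55*O - 55*O²) = 543 - 55*O - 55*O²)
-78950/p(266) = -78950/(543 - 55*266 - 55*266²) = -78950/(543 - 14630 - 55*70756) = -78950/(543 - 14630 - 3891580) = -78950/(-3905667) = -78950*(-1/3905667) = 78950/3905667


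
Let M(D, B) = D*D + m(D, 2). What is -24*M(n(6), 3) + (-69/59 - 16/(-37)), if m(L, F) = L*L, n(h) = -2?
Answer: -420745/2183 ≈ -192.74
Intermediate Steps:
m(L, F) = L²
M(D, B) = 2*D² (M(D, B) = D*D + D² = D² + D² = 2*D²)
-24*M(n(6), 3) + (-69/59 - 16/(-37)) = -48*(-2)² + (-69/59 - 16/(-37)) = -48*4 + (-69*1/59 - 16*(-1/37)) = -24*8 + (-69/59 + 16/37) = -192 - 1609/2183 = -420745/2183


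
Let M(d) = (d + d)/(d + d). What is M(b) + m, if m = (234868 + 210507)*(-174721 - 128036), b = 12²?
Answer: -134840398874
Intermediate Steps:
b = 144
m = -134840398875 (m = 445375*(-302757) = -134840398875)
M(d) = 1 (M(d) = (2*d)/((2*d)) = (2*d)*(1/(2*d)) = 1)
M(b) + m = 1 - 134840398875 = -134840398874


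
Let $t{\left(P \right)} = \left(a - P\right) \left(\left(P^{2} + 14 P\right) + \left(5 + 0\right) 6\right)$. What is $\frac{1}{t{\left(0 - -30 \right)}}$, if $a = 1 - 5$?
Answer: $- \frac{1}{45900} \approx -2.1786 \cdot 10^{-5}$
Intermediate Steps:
$a = -4$
$t{\left(P \right)} = \left(-4 - P\right) \left(30 + P^{2} + 14 P\right)$ ($t{\left(P \right)} = \left(-4 - P\right) \left(\left(P^{2} + 14 P\right) + \left(5 + 0\right) 6\right) = \left(-4 - P\right) \left(\left(P^{2} + 14 P\right) + 5 \cdot 6\right) = \left(-4 - P\right) \left(\left(P^{2} + 14 P\right) + 30\right) = \left(-4 - P\right) \left(30 + P^{2} + 14 P\right)$)
$\frac{1}{t{\left(0 - -30 \right)}} = \frac{1}{-120 - \left(0 - -30\right)^{3} - 86 \left(0 - -30\right) - 18 \left(0 - -30\right)^{2}} = \frac{1}{-120 - \left(0 + 30\right)^{3} - 86 \left(0 + 30\right) - 18 \left(0 + 30\right)^{2}} = \frac{1}{-120 - 30^{3} - 2580 - 18 \cdot 30^{2}} = \frac{1}{-120 - 27000 - 2580 - 16200} = \frac{1}{-45900} = - \frac{1}{45900}$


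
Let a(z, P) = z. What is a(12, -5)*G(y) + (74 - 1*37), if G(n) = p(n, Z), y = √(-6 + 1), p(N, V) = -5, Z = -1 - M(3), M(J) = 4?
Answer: -23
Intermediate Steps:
Z = -5 (Z = -1 - 1*4 = -1 - 4 = -5)
y = I*√5 (y = √(-5) = I*√5 ≈ 2.2361*I)
G(n) = -5
a(12, -5)*G(y) + (74 - 1*37) = 12*(-5) + (74 - 1*37) = -60 + (74 - 37) = -60 + 37 = -23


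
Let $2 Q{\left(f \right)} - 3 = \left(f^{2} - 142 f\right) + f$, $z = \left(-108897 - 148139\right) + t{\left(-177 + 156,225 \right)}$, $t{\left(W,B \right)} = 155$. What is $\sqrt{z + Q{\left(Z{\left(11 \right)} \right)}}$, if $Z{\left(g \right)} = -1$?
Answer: $\frac{i \sqrt{1027234}}{2} \approx 506.76 i$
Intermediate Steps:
$z = -256881$ ($z = \left(-108897 - 148139\right) + 155 = -257036 + 155 = -256881$)
$Q{\left(f \right)} = \frac{3}{2} + \frac{f^{2}}{2} - \frac{141 f}{2}$ ($Q{\left(f \right)} = \frac{3}{2} + \frac{\left(f^{2} - 142 f\right) + f}{2} = \frac{3}{2} + \frac{f^{2} - 141 f}{2} = \frac{3}{2} + \left(\frac{f^{2}}{2} - \frac{141 f}{2}\right) = \frac{3}{2} + \frac{f^{2}}{2} - \frac{141 f}{2}$)
$\sqrt{z + Q{\left(Z{\left(11 \right)} \right)}} = \sqrt{-256881 + \left(\frac{3}{2} + \frac{\left(-1\right)^{2}}{2} - - \frac{141}{2}\right)} = \sqrt{-256881 + \left(\frac{3}{2} + \frac{1}{2} \cdot 1 + \frac{141}{2}\right)} = \sqrt{-256881 + \left(\frac{3}{2} + \frac{1}{2} + \frac{141}{2}\right)} = \sqrt{-256881 + \frac{145}{2}} = \sqrt{- \frac{513617}{2}} = \frac{i \sqrt{1027234}}{2}$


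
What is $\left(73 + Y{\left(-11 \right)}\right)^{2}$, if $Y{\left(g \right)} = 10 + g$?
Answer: $5184$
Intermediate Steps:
$\left(73 + Y{\left(-11 \right)}\right)^{2} = \left(73 + \left(10 - 11\right)\right)^{2} = \left(73 - 1\right)^{2} = 72^{2} = 5184$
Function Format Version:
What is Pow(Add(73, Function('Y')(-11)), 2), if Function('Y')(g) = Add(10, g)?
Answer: 5184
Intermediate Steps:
Pow(Add(73, Function('Y')(-11)), 2) = Pow(Add(73, Add(10, -11)), 2) = Pow(Add(73, -1), 2) = Pow(72, 2) = 5184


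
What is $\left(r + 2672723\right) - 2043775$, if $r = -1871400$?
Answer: $-1242452$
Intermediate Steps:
$\left(r + 2672723\right) - 2043775 = \left(-1871400 + 2672723\right) - 2043775 = 801323 - 2043775 = -1242452$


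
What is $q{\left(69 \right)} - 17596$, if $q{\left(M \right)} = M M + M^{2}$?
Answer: $-8074$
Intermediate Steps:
$q{\left(M \right)} = 2 M^{2}$ ($q{\left(M \right)} = M^{2} + M^{2} = 2 M^{2}$)
$q{\left(69 \right)} - 17596 = 2 \cdot 69^{2} - 17596 = 2 \cdot 4761 - 17596 = 9522 - 17596 = -8074$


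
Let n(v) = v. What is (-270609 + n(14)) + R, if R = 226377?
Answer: -44218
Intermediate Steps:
(-270609 + n(14)) + R = (-270609 + 14) + 226377 = -270595 + 226377 = -44218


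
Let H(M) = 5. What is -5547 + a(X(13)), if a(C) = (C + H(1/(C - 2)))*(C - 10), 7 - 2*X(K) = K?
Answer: -5573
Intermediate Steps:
X(K) = 7/2 - K/2
a(C) = (-10 + C)*(5 + C) (a(C) = (C + 5)*(C - 10) = (5 + C)*(-10 + C) = (-10 + C)*(5 + C))
-5547 + a(X(13)) = -5547 + (-50 + (7/2 - 1/2*13)**2 - 5*(7/2 - 1/2*13)) = -5547 + (-50 + (7/2 - 13/2)**2 - 5*(7/2 - 13/2)) = -5547 + (-50 + (-3)**2 - 5*(-3)) = -5547 + (-50 + 9 + 15) = -5547 - 26 = -5573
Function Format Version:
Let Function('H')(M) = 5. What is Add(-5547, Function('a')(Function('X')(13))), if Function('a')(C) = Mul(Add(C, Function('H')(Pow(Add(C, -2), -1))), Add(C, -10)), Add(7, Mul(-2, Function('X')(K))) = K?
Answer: -5573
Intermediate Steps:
Function('X')(K) = Add(Rational(7, 2), Mul(Rational(-1, 2), K))
Function('a')(C) = Mul(Add(-10, C), Add(5, C)) (Function('a')(C) = Mul(Add(C, 5), Add(C, -10)) = Mul(Add(5, C), Add(-10, C)) = Mul(Add(-10, C), Add(5, C)))
Add(-5547, Function('a')(Function('X')(13))) = Add(-5547, Add(-50, Pow(Add(Rational(7, 2), Mul(Rational(-1, 2), 13)), 2), Mul(-5, Add(Rational(7, 2), Mul(Rational(-1, 2), 13))))) = Add(-5547, Add(-50, Pow(Add(Rational(7, 2), Rational(-13, 2)), 2), Mul(-5, Add(Rational(7, 2), Rational(-13, 2))))) = Add(-5547, Add(-50, Pow(-3, 2), Mul(-5, -3))) = Add(-5547, Add(-50, 9, 15)) = Add(-5547, -26) = -5573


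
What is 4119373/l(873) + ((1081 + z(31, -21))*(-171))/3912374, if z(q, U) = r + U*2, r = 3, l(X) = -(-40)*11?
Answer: 8058224710711/860722280 ≈ 9362.2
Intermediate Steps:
l(X) = 440 (l(X) = -1*(-440) = 440)
z(q, U) = 3 + 2*U (z(q, U) = 3 + U*2 = 3 + 2*U)
4119373/l(873) + ((1081 + z(31, -21))*(-171))/3912374 = 4119373/440 + ((1081 + (3 + 2*(-21)))*(-171))/3912374 = 4119373*(1/440) + ((1081 + (3 - 42))*(-171))*(1/3912374) = 4119373/440 + ((1081 - 39)*(-171))*(1/3912374) = 4119373/440 + (1042*(-171))*(1/3912374) = 4119373/440 - 178182*1/3912374 = 4119373/440 - 89091/1956187 = 8058224710711/860722280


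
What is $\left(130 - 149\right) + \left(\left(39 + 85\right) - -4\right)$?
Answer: $109$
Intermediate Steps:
$\left(130 - 149\right) + \left(\left(39 + 85\right) - -4\right) = -19 + \left(124 + 4\right) = -19 + 128 = 109$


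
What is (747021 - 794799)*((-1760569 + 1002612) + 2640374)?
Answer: -89938119426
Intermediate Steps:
(747021 - 794799)*((-1760569 + 1002612) + 2640374) = -47778*(-757957 + 2640374) = -47778*1882417 = -89938119426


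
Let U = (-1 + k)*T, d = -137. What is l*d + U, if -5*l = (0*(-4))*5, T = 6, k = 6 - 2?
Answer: 18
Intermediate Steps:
k = 4
U = 18 (U = (-1 + 4)*6 = 3*6 = 18)
l = 0 (l = -0*(-4)*5/5 = -0*5 = -⅕*0 = 0)
l*d + U = 0*(-137) + 18 = 0 + 18 = 18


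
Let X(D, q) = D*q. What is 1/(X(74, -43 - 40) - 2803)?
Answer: -1/8945 ≈ -0.00011179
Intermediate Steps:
1/(X(74, -43 - 40) - 2803) = 1/(74*(-43 - 40) - 2803) = 1/(74*(-83) - 2803) = 1/(-6142 - 2803) = 1/(-8945) = -1/8945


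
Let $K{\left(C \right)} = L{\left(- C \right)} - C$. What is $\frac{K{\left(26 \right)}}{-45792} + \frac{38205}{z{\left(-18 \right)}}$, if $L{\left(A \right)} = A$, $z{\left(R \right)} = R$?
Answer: $- \frac{24298367}{11448} \approx -2122.5$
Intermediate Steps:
$K{\left(C \right)} = - 2 C$ ($K{\left(C \right)} = - C - C = - 2 C$)
$\frac{K{\left(26 \right)}}{-45792} + \frac{38205}{z{\left(-18 \right)}} = \frac{\left(-2\right) 26}{-45792} + \frac{38205}{-18} = \left(-52\right) \left(- \frac{1}{45792}\right) + 38205 \left(- \frac{1}{18}\right) = \frac{13}{11448} - \frac{4245}{2} = - \frac{24298367}{11448}$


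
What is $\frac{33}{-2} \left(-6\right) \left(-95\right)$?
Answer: $-9405$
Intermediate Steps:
$\frac{33}{-2} \left(-6\right) \left(-95\right) = 33 \left(- \frac{1}{2}\right) \left(-6\right) \left(-95\right) = \left(- \frac{33}{2}\right) \left(-6\right) \left(-95\right) = 99 \left(-95\right) = -9405$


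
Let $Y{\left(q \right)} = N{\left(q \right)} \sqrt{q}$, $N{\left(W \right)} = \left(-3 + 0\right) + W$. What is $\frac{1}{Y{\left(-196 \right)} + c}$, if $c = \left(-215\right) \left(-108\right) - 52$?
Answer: $\frac{5792}{136129505} + \frac{1393 i}{272259010} \approx 4.2548 \cdot 10^{-5} + 5.1165 \cdot 10^{-6} i$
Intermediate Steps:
$N{\left(W \right)} = -3 + W$
$Y{\left(q \right)} = \sqrt{q} \left(-3 + q\right)$ ($Y{\left(q \right)} = \left(-3 + q\right) \sqrt{q} = \sqrt{q} \left(-3 + q\right)$)
$c = 23168$ ($c = 23220 - 52 = 23168$)
$\frac{1}{Y{\left(-196 \right)} + c} = \frac{1}{\sqrt{-196} \left(-3 - 196\right) + 23168} = \frac{1}{14 i \left(-199\right) + 23168} = \frac{1}{- 2786 i + 23168} = \frac{1}{23168 - 2786 i} = \frac{23168 + 2786 i}{544518020}$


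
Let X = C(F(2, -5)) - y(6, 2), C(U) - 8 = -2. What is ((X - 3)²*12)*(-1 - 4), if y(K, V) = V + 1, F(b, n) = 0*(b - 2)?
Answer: 0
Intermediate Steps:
F(b, n) = 0 (F(b, n) = 0*(-2 + b) = 0)
C(U) = 6 (C(U) = 8 - 2 = 6)
y(K, V) = 1 + V
X = 3 (X = 6 - (1 + 2) = 6 - 1*3 = 6 - 3 = 3)
((X - 3)²*12)*(-1 - 4) = ((3 - 3)²*12)*(-1 - 4) = (0²*12)*(-5) = (0*12)*(-5) = 0*(-5) = 0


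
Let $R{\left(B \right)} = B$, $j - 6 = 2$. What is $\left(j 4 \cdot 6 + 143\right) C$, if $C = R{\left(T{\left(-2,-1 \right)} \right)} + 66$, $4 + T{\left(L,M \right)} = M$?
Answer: $20435$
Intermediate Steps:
$j = 8$ ($j = 6 + 2 = 8$)
$T{\left(L,M \right)} = -4 + M$
$C = 61$ ($C = \left(-4 - 1\right) + 66 = -5 + 66 = 61$)
$\left(j 4 \cdot 6 + 143\right) C = \left(8 \cdot 4 \cdot 6 + 143\right) 61 = \left(32 \cdot 6 + 143\right) 61 = \left(192 + 143\right) 61 = 335 \cdot 61 = 20435$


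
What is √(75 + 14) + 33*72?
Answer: 2376 + √89 ≈ 2385.4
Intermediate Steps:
√(75 + 14) + 33*72 = √89 + 2376 = 2376 + √89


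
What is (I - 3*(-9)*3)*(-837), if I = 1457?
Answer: -1287306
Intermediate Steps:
(I - 3*(-9)*3)*(-837) = (1457 - 3*(-9)*3)*(-837) = (1457 + 27*3)*(-837) = (1457 + 81)*(-837) = 1538*(-837) = -1287306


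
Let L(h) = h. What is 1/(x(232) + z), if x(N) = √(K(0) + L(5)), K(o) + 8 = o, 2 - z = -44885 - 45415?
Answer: 90302/8154451207 - I*√3/8154451207 ≈ 1.1074e-5 - 2.1241e-10*I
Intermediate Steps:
z = 90302 (z = 2 - (-44885 - 45415) = 2 - 1*(-90300) = 2 + 90300 = 90302)
K(o) = -8 + o
x(N) = I*√3 (x(N) = √((-8 + 0) + 5) = √(-8 + 5) = √(-3) = I*√3)
1/(x(232) + z) = 1/(I*√3 + 90302) = 1/(90302 + I*√3)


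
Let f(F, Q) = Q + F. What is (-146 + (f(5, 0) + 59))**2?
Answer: 6724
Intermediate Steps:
f(F, Q) = F + Q
(-146 + (f(5, 0) + 59))**2 = (-146 + ((5 + 0) + 59))**2 = (-146 + (5 + 59))**2 = (-146 + 64)**2 = (-82)**2 = 6724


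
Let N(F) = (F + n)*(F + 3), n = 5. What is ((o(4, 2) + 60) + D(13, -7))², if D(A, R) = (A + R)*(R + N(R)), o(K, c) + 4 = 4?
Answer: 4356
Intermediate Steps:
N(F) = (3 + F)*(5 + F) (N(F) = (F + 5)*(F + 3) = (5 + F)*(3 + F) = (3 + F)*(5 + F))
o(K, c) = 0 (o(K, c) = -4 + 4 = 0)
D(A, R) = (A + R)*(15 + R² + 9*R) (D(A, R) = (A + R)*(R + (15 + R² + 8*R)) = (A + R)*(15 + R² + 9*R))
((o(4, 2) + 60) + D(13, -7))² = ((0 + 60) + ((-7)³ + 9*(-7)² + 15*13 + 15*(-7) + 13*(-7)² + 9*13*(-7)))² = (60 + (-343 + 9*49 + 195 - 105 + 13*49 - 819))² = (60 + (-343 + 441 + 195 - 105 + 637 - 819))² = (60 + 6)² = 66² = 4356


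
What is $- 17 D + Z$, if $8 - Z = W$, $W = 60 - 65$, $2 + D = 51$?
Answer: $-820$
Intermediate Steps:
$D = 49$ ($D = -2 + 51 = 49$)
$W = -5$
$Z = 13$ ($Z = 8 - -5 = 8 + 5 = 13$)
$- 17 D + Z = \left(-17\right) 49 + 13 = -833 + 13 = -820$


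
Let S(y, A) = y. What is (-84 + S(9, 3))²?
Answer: 5625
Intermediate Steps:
(-84 + S(9, 3))² = (-84 + 9)² = (-75)² = 5625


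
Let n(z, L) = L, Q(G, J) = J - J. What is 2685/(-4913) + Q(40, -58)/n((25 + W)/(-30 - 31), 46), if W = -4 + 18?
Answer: -2685/4913 ≈ -0.54651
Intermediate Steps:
Q(G, J) = 0
W = 14
2685/(-4913) + Q(40, -58)/n((25 + W)/(-30 - 31), 46) = 2685/(-4913) + 0/46 = 2685*(-1/4913) + 0*(1/46) = -2685/4913 + 0 = -2685/4913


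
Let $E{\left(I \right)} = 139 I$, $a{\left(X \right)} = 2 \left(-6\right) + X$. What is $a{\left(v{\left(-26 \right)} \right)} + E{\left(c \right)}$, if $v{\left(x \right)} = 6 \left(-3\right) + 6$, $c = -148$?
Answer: $-20596$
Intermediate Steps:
$v{\left(x \right)} = -12$ ($v{\left(x \right)} = -18 + 6 = -12$)
$a{\left(X \right)} = -12 + X$
$a{\left(v{\left(-26 \right)} \right)} + E{\left(c \right)} = \left(-12 - 12\right) + 139 \left(-148\right) = -24 - 20572 = -20596$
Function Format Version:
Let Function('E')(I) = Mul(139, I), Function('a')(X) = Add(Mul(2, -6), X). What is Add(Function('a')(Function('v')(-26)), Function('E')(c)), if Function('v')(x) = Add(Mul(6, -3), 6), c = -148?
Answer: -20596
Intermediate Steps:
Function('v')(x) = -12 (Function('v')(x) = Add(-18, 6) = -12)
Function('a')(X) = Add(-12, X)
Add(Function('a')(Function('v')(-26)), Function('E')(c)) = Add(Add(-12, -12), Mul(139, -148)) = Add(-24, -20572) = -20596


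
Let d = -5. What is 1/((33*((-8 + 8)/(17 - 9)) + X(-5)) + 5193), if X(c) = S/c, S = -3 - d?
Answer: 5/25963 ≈ 0.00019258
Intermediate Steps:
S = 2 (S = -3 - 1*(-5) = -3 + 5 = 2)
X(c) = 2/c
1/((33*((-8 + 8)/(17 - 9)) + X(-5)) + 5193) = 1/((33*((-8 + 8)/(17 - 9)) + 2/(-5)) + 5193) = 1/((33*(0/8) + 2*(-1/5)) + 5193) = 1/((33*(0*(1/8)) - 2/5) + 5193) = 1/((33*0 - 2/5) + 5193) = 1/((0 - 2/5) + 5193) = 1/(-2/5 + 5193) = 1/(25963/5) = 5/25963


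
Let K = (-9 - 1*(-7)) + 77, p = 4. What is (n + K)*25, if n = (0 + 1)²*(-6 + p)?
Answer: 1825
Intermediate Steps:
K = 75 (K = (-9 + 7) + 77 = -2 + 77 = 75)
n = -2 (n = (0 + 1)²*(-6 + 4) = 1²*(-2) = 1*(-2) = -2)
(n + K)*25 = (-2 + 75)*25 = 73*25 = 1825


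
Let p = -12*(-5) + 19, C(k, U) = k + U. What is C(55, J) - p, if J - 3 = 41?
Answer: 20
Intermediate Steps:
J = 44 (J = 3 + 41 = 44)
C(k, U) = U + k
p = 79 (p = 60 + 19 = 79)
C(55, J) - p = (44 + 55) - 1*79 = 99 - 79 = 20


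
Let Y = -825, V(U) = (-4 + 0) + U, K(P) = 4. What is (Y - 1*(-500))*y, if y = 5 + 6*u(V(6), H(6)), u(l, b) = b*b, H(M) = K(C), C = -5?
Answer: -32825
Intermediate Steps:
V(U) = -4 + U
H(M) = 4
u(l, b) = b²
y = 101 (y = 5 + 6*4² = 5 + 6*16 = 5 + 96 = 101)
(Y - 1*(-500))*y = (-825 - 1*(-500))*101 = (-825 + 500)*101 = -325*101 = -32825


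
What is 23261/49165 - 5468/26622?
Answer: 175210061/654435315 ≈ 0.26773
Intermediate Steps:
23261/49165 - 5468/26622 = 23261*(1/49165) - 5468*1/26622 = 23261/49165 - 2734/13311 = 175210061/654435315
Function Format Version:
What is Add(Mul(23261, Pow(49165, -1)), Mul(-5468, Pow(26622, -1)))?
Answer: Rational(175210061, 654435315) ≈ 0.26773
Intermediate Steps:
Add(Mul(23261, Pow(49165, -1)), Mul(-5468, Pow(26622, -1))) = Add(Mul(23261, Rational(1, 49165)), Mul(-5468, Rational(1, 26622))) = Add(Rational(23261, 49165), Rational(-2734, 13311)) = Rational(175210061, 654435315)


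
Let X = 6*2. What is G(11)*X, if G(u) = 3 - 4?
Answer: -12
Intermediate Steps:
G(u) = -1
X = 12
G(11)*X = -1*12 = -12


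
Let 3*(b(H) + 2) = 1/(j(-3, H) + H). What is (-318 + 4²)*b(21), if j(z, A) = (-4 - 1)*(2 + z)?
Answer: 23405/39 ≈ 600.13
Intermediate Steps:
j(z, A) = -10 - 5*z (j(z, A) = -5*(2 + z) = -10 - 5*z)
b(H) = -2 + 1/(3*(5 + H)) (b(H) = -2 + 1/(3*((-10 - 5*(-3)) + H)) = -2 + 1/(3*((-10 + 15) + H)) = -2 + 1/(3*(5 + H)))
(-318 + 4²)*b(21) = (-318 + 4²)*((-29 - 6*21)/(3*(5 + 21))) = (-318 + 16)*((⅓)*(-29 - 126)/26) = -302*(-155)/(3*26) = -302*(-155/78) = 23405/39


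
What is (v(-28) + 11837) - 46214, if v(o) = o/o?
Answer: -34376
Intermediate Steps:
v(o) = 1
(v(-28) + 11837) - 46214 = (1 + 11837) - 46214 = 11838 - 46214 = -34376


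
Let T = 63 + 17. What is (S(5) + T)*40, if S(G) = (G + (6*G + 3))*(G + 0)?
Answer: 10800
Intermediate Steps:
T = 80
S(G) = G*(3 + 7*G) (S(G) = (G + (3 + 6*G))*G = (3 + 7*G)*G = G*(3 + 7*G))
(S(5) + T)*40 = (5*(3 + 7*5) + 80)*40 = (5*(3 + 35) + 80)*40 = (5*38 + 80)*40 = (190 + 80)*40 = 270*40 = 10800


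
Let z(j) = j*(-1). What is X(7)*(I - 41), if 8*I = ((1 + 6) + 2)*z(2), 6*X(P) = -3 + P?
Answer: -173/6 ≈ -28.833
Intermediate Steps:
X(P) = -1/2 + P/6 (X(P) = (-3 + P)/6 = -1/2 + P/6)
z(j) = -j
I = -9/4 (I = (((1 + 6) + 2)*(-1*2))/8 = ((7 + 2)*(-2))/8 = (9*(-2))/8 = (1/8)*(-18) = -9/4 ≈ -2.2500)
X(7)*(I - 41) = (-1/2 + (1/6)*7)*(-9/4 - 41) = (-1/2 + 7/6)*(-173/4) = (2/3)*(-173/4) = -173/6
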